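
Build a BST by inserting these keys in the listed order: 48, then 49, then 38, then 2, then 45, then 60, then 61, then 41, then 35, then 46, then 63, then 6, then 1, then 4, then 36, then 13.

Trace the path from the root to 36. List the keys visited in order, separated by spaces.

48: root
49: right child of 48 (depth 1)
38: left child of 48 (depth 1)
2: left child of 38 (depth 2)
45: right child of 38 (depth 2)
60: right child of 49 (depth 2)
61: right child of 60 (depth 3)
41: left child of 45 (depth 3)
35: right child of 2 (depth 3)
46: right child of 45 (depth 3)
63: right child of 61 (depth 4)
6: left child of 35 (depth 4)
1: left child of 2 (depth 3)
4: left child of 6 (depth 5)
36: right child of 35 (depth 4)
13: right child of 6 (depth 5)

48 38 2 35 36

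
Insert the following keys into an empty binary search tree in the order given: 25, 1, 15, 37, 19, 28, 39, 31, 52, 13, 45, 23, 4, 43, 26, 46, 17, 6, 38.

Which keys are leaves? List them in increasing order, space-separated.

6 17 23 26 31 38 43 46

Resulting structure (node: left, right):
  25: L=1, R=37
  1: L=–, R=15
  15: L=13, R=19
  37: L=28, R=39
  19: L=17, R=23
  28: L=26, R=31
  39: L=38, R=52
  31: L=–, R=–
  52: L=45, R=–
  13: L=4, R=–
  45: L=43, R=46
  23: L=–, R=–
  4: L=–, R=6
  43: L=–, R=–
  26: L=–, R=–
  46: L=–, R=–
  17: L=–, R=–
  6: L=–, R=–
  38: L=–, R=–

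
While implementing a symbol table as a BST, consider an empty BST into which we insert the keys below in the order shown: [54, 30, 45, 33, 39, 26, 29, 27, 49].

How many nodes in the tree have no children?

54: root
30: left child of 54 (depth 1)
45: right child of 30 (depth 2)
33: left child of 45 (depth 3)
39: right child of 33 (depth 4)
26: left child of 30 (depth 2)
29: right child of 26 (depth 3)
27: left child of 29 (depth 4)
49: right child of 45 (depth 3)

Leaves: 27, 39, 49 — 3 in total.

3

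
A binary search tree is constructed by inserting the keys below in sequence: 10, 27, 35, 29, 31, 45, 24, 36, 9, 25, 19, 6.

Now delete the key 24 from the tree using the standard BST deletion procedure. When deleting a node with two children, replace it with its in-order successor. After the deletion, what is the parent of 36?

45

10: root
27: right child of 10 (depth 1)
35: right child of 27 (depth 2)
29: left child of 35 (depth 3)
31: right child of 29 (depth 4)
45: right child of 35 (depth 3)
24: left child of 27 (depth 2)
36: left child of 45 (depth 4)
9: left child of 10 (depth 1)
25: right child of 24 (depth 3)
19: left child of 24 (depth 3)
6: left child of 9 (depth 2)

Delete 24 (two children — replace with in-order successor).
After deletion, 36's parent is 45.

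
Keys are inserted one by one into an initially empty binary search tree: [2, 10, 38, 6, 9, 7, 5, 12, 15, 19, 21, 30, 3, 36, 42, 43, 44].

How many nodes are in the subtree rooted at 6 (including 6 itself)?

Insert 2: tree is empty, so 2 becomes the root.
Insert 10: 10 > 2 → go right. Place as right child of 2.
Insert 38: 38 > 2 → go right; 38 > 10 → go right. Place as right child of 10.
Insert 6: 6 > 2 → go right; 6 < 10 → go left. Place as left child of 10.
Insert 9: 9 > 2 → go right; 9 < 10 → go left; 9 > 6 → go right. Place as right child of 6.
Insert 7: 7 > 2 → go right; 7 < 10 → go left; 7 > 6 → go right; 7 < 9 → go left. Place as left child of 9.
Insert 5: 5 > 2 → go right; 5 < 10 → go left; 5 < 6 → go left. Place as left child of 6.
Insert 12: 12 > 2 → go right; 12 > 10 → go right; 12 < 38 → go left. Place as left child of 38.
Insert 15: 15 > 2 → go right; 15 > 10 → go right; 15 < 38 → go left; 15 > 12 → go right. Place as right child of 12.
Insert 19: 19 > 2 → go right; 19 > 10 → go right; 19 < 38 → go left; 19 > 12 → go right; 19 > 15 → go right. Place as right child of 15.
Insert 21: 21 > 2 → go right; 21 > 10 → go right; 21 < 38 → go left; 21 > 12 → go right; 21 > 15 → go right; 21 > 19 → go right. Place as right child of 19.
Insert 30: 30 > 2 → go right; 30 > 10 → go right; 30 < 38 → go left; 30 > 12 → go right; 30 > 15 → go right; 30 > 19 → go right; 30 > 21 → go right. Place as right child of 21.
Insert 3: 3 > 2 → go right; 3 < 10 → go left; 3 < 6 → go left; 3 < 5 → go left. Place as left child of 5.
Insert 36: 36 > 2 → go right; 36 > 10 → go right; 36 < 38 → go left; 36 > 12 → go right; 36 > 15 → go right; 36 > 19 → go right; 36 > 21 → go right; 36 > 30 → go right. Place as right child of 30.
Insert 42: 42 > 2 → go right; 42 > 10 → go right; 42 > 38 → go right. Place as right child of 38.
Insert 43: 43 > 2 → go right; 43 > 10 → go right; 43 > 38 → go right; 43 > 42 → go right. Place as right child of 42.
Insert 44: 44 > 2 → go right; 44 > 10 → go right; 44 > 38 → go right; 44 > 42 → go right; 44 > 43 → go right. Place as right child of 43.

Subtree rooted at 6 contains: 6, 5, 3, 9, 7 — 5 nodes.

5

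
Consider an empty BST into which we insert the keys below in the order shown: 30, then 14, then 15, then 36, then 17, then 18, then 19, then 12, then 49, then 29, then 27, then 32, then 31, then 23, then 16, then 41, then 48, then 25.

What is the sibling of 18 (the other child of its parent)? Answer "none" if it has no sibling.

Resulting structure (node: left, right):
  30: L=14, R=36
  14: L=12, R=15
  15: L=–, R=17
  36: L=32, R=49
  17: L=16, R=18
  18: L=–, R=19
  19: L=–, R=29
  12: L=–, R=–
  49: L=41, R=–
  29: L=27, R=–
  27: L=23, R=–
  32: L=31, R=–
  31: L=–, R=–
  23: L=–, R=25
  16: L=–, R=–
  41: L=–, R=48
  48: L=–, R=–
  25: L=–, R=–

18's parent is 17; the other child of 17 is 16.

16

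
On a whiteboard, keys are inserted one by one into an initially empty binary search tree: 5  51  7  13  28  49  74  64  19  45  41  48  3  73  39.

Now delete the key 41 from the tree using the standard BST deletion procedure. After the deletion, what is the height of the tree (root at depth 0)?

Resulting structure (node: left, right):
  5: L=3, R=51
  51: L=7, R=74
  7: L=–, R=13
  13: L=–, R=28
  28: L=19, R=49
  49: L=45, R=–
  74: L=64, R=–
  64: L=–, R=73
  19: L=–, R=–
  45: L=41, R=48
  41: L=39, R=–
  48: L=–, R=–
  3: L=–, R=–
  73: L=–, R=–
  39: L=–, R=–

Delete 41 (at most one child — splice it out).
After deletion, deepest node is 48 at depth 7.

7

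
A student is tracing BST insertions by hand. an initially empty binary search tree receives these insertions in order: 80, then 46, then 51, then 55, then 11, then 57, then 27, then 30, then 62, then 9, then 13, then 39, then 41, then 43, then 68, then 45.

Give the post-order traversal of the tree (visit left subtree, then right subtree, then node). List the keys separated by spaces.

9 13 45 43 41 39 30 27 11 68 62 57 55 51 46 80

80: root
46: left child of 80 (depth 1)
51: right child of 46 (depth 2)
55: right child of 51 (depth 3)
11: left child of 46 (depth 2)
57: right child of 55 (depth 4)
27: right child of 11 (depth 3)
30: right child of 27 (depth 4)
62: right child of 57 (depth 5)
9: left child of 11 (depth 3)
13: left child of 27 (depth 4)
39: right child of 30 (depth 5)
41: right child of 39 (depth 6)
43: right child of 41 (depth 7)
68: right child of 62 (depth 6)
45: right child of 43 (depth 8)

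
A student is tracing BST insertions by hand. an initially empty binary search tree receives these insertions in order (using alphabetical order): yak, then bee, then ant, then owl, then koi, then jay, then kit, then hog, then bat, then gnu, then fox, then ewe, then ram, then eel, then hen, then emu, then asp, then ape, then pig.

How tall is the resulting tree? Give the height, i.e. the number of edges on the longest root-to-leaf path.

10

Insert yak: tree is empty, so yak becomes the root.
Insert bee: bee < yak → go left. Place as left child of yak.
Insert ant: ant < yak → go left; ant < bee → go left. Place as left child of bee.
Insert owl: owl < yak → go left; owl > bee → go right. Place as right child of bee.
Insert koi: koi < yak → go left; koi > bee → go right; koi < owl → go left. Place as left child of owl.
Insert jay: jay < yak → go left; jay > bee → go right; jay < owl → go left; jay < koi → go left. Place as left child of koi.
Insert kit: kit < yak → go left; kit > bee → go right; kit < owl → go left; kit < koi → go left; kit > jay → go right. Place as right child of jay.
Insert hog: hog < yak → go left; hog > bee → go right; hog < owl → go left; hog < koi → go left; hog < jay → go left. Place as left child of jay.
Insert bat: bat < yak → go left; bat < bee → go left; bat > ant → go right. Place as right child of ant.
Insert gnu: gnu < yak → go left; gnu > bee → go right; gnu < owl → go left; gnu < koi → go left; gnu < jay → go left; gnu < hog → go left. Place as left child of hog.
Insert fox: fox < yak → go left; fox > bee → go right; fox < owl → go left; fox < koi → go left; fox < jay → go left; fox < hog → go left; fox < gnu → go left. Place as left child of gnu.
Insert ewe: ewe < yak → go left; ewe > bee → go right; ewe < owl → go left; ewe < koi → go left; ewe < jay → go left; ewe < hog → go left; ewe < gnu → go left; ewe < fox → go left. Place as left child of fox.
Insert ram: ram < yak → go left; ram > bee → go right; ram > owl → go right. Place as right child of owl.
Insert eel: eel < yak → go left; eel > bee → go right; eel < owl → go left; eel < koi → go left; eel < jay → go left; eel < hog → go left; eel < gnu → go left; eel < fox → go left; eel < ewe → go left. Place as left child of ewe.
Insert hen: hen < yak → go left; hen > bee → go right; hen < owl → go left; hen < koi → go left; hen < jay → go left; hen < hog → go left; hen > gnu → go right. Place as right child of gnu.
Insert emu: emu < yak → go left; emu > bee → go right; emu < owl → go left; emu < koi → go left; emu < jay → go left; emu < hog → go left; emu < gnu → go left; emu < fox → go left; emu < ewe → go left; emu > eel → go right. Place as right child of eel.
Insert asp: asp < yak → go left; asp < bee → go left; asp > ant → go right; asp < bat → go left. Place as left child of bat.
Insert ape: ape < yak → go left; ape < bee → go left; ape > ant → go right; ape < bat → go left; ape < asp → go left. Place as left child of asp.
Insert pig: pig < yak → go left; pig > bee → go right; pig > owl → go right; pig < ram → go left. Place as left child of ram.

The deepest node is emu at depth 10.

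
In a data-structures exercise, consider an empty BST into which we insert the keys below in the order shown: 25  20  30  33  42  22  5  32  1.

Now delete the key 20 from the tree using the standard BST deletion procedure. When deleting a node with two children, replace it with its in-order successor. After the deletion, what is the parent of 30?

Insert 25: tree is empty, so 25 becomes the root.
Insert 20: 20 < 25 → go left. Place as left child of 25.
Insert 30: 30 > 25 → go right. Place as right child of 25.
Insert 33: 33 > 25 → go right; 33 > 30 → go right. Place as right child of 30.
Insert 42: 42 > 25 → go right; 42 > 30 → go right; 42 > 33 → go right. Place as right child of 33.
Insert 22: 22 < 25 → go left; 22 > 20 → go right. Place as right child of 20.
Insert 5: 5 < 25 → go left; 5 < 20 → go left. Place as left child of 20.
Insert 32: 32 > 25 → go right; 32 > 30 → go right; 32 < 33 → go left. Place as left child of 33.
Insert 1: 1 < 25 → go left; 1 < 20 → go left; 1 < 5 → go left. Place as left child of 5.

Delete 20 (two children — replace with in-order successor).
After deletion, 30's parent is 25.

25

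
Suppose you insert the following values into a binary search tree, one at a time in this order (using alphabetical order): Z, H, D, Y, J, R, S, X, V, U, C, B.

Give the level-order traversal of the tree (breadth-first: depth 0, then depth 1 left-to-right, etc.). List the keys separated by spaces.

Insert Z: tree is empty, so Z becomes the root.
Insert H: H < Z → go left. Place as left child of Z.
Insert D: D < Z → go left; D < H → go left. Place as left child of H.
Insert Y: Y < Z → go left; Y > H → go right. Place as right child of H.
Insert J: J < Z → go left; J > H → go right; J < Y → go left. Place as left child of Y.
Insert R: R < Z → go left; R > H → go right; R < Y → go left; R > J → go right. Place as right child of J.
Insert S: S < Z → go left; S > H → go right; S < Y → go left; S > J → go right; S > R → go right. Place as right child of R.
Insert X: X < Z → go left; X > H → go right; X < Y → go left; X > J → go right; X > R → go right; X > S → go right. Place as right child of S.
Insert V: V < Z → go left; V > H → go right; V < Y → go left; V > J → go right; V > R → go right; V > S → go right; V < X → go left. Place as left child of X.
Insert U: U < Z → go left; U > H → go right; U < Y → go left; U > J → go right; U > R → go right; U > S → go right; U < X → go left; U < V → go left. Place as left child of V.
Insert C: C < Z → go left; C < H → go left; C < D → go left. Place as left child of D.
Insert B: B < Z → go left; B < H → go left; B < D → go left; B < C → go left. Place as left child of C.

Z H D Y C J B R S X V U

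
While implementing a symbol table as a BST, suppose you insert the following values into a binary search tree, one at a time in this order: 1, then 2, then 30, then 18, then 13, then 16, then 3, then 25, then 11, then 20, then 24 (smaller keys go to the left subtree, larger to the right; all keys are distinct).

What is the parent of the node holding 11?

Insert 1: tree is empty, so 1 becomes the root.
Insert 2: 2 > 1 → go right. Place as right child of 1.
Insert 30: 30 > 1 → go right; 30 > 2 → go right. Place as right child of 2.
Insert 18: 18 > 1 → go right; 18 > 2 → go right; 18 < 30 → go left. Place as left child of 30.
Insert 13: 13 > 1 → go right; 13 > 2 → go right; 13 < 30 → go left; 13 < 18 → go left. Place as left child of 18.
Insert 16: 16 > 1 → go right; 16 > 2 → go right; 16 < 30 → go left; 16 < 18 → go left; 16 > 13 → go right. Place as right child of 13.
Insert 3: 3 > 1 → go right; 3 > 2 → go right; 3 < 30 → go left; 3 < 18 → go left; 3 < 13 → go left. Place as left child of 13.
Insert 25: 25 > 1 → go right; 25 > 2 → go right; 25 < 30 → go left; 25 > 18 → go right. Place as right child of 18.
Insert 11: 11 > 1 → go right; 11 > 2 → go right; 11 < 30 → go left; 11 < 18 → go left; 11 < 13 → go left; 11 > 3 → go right. Place as right child of 3.
Insert 20: 20 > 1 → go right; 20 > 2 → go right; 20 < 30 → go left; 20 > 18 → go right; 20 < 25 → go left. Place as left child of 25.
Insert 24: 24 > 1 → go right; 24 > 2 → go right; 24 < 30 → go left; 24 > 18 → go right; 24 < 25 → go left; 24 > 20 → go right. Place as right child of 20.

3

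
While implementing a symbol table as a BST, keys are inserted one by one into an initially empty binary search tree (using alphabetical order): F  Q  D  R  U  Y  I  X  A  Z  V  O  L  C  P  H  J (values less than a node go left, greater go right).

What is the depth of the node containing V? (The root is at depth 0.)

Insert F: tree is empty, so F becomes the root.
Insert Q: Q > F → go right. Place as right child of F.
Insert D: D < F → go left. Place as left child of F.
Insert R: R > F → go right; R > Q → go right. Place as right child of Q.
Insert U: U > F → go right; U > Q → go right; U > R → go right. Place as right child of R.
Insert Y: Y > F → go right; Y > Q → go right; Y > R → go right; Y > U → go right. Place as right child of U.
Insert I: I > F → go right; I < Q → go left. Place as left child of Q.
Insert X: X > F → go right; X > Q → go right; X > R → go right; X > U → go right; X < Y → go left. Place as left child of Y.
Insert A: A < F → go left; A < D → go left. Place as left child of D.
Insert Z: Z > F → go right; Z > Q → go right; Z > R → go right; Z > U → go right; Z > Y → go right. Place as right child of Y.
Insert V: V > F → go right; V > Q → go right; V > R → go right; V > U → go right; V < Y → go left; V < X → go left. Place as left child of X.
Insert O: O > F → go right; O < Q → go left; O > I → go right. Place as right child of I.
Insert L: L > F → go right; L < Q → go left; L > I → go right; L < O → go left. Place as left child of O.
Insert C: C < F → go left; C < D → go left; C > A → go right. Place as right child of A.
Insert P: P > F → go right; P < Q → go left; P > I → go right; P > O → go right. Place as right child of O.
Insert H: H > F → go right; H < Q → go left; H < I → go left. Place as left child of I.
Insert J: J > F → go right; J < Q → go left; J > I → go right; J < O → go left; J < L → go left. Place as left child of L.

Path to V: F → Q → R → U → Y → X → V, which is 6 edges.

6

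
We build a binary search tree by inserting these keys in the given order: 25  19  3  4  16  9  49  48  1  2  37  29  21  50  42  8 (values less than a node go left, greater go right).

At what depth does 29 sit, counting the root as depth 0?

Resulting structure (node: left, right):
  25: L=19, R=49
  19: L=3, R=21
  3: L=1, R=4
  4: L=–, R=16
  16: L=9, R=–
  9: L=8, R=–
  49: L=48, R=50
  48: L=37, R=–
  1: L=–, R=2
  2: L=–, R=–
  37: L=29, R=42
  29: L=–, R=–
  21: L=–, R=–
  50: L=–, R=–
  42: L=–, R=–
  8: L=–, R=–

Path to 29: 25 → 49 → 48 → 37 → 29, which is 4 edges.

4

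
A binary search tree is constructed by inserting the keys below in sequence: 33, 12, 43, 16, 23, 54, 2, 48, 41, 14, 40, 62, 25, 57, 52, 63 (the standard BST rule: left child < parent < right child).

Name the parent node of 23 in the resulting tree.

33: root
12: left child of 33 (depth 1)
43: right child of 33 (depth 1)
16: right child of 12 (depth 2)
23: right child of 16 (depth 3)
54: right child of 43 (depth 2)
2: left child of 12 (depth 2)
48: left child of 54 (depth 3)
41: left child of 43 (depth 2)
14: left child of 16 (depth 3)
40: left child of 41 (depth 3)
62: right child of 54 (depth 3)
25: right child of 23 (depth 4)
57: left child of 62 (depth 4)
52: right child of 48 (depth 4)
63: right child of 62 (depth 4)

16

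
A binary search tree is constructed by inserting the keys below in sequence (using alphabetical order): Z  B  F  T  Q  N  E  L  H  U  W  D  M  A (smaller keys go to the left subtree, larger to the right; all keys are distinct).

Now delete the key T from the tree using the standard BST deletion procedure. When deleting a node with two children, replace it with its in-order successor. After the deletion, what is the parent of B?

Z

Insert Z: tree is empty, so Z becomes the root.
Insert B: B < Z → go left. Place as left child of Z.
Insert F: F < Z → go left; F > B → go right. Place as right child of B.
Insert T: T < Z → go left; T > B → go right; T > F → go right. Place as right child of F.
Insert Q: Q < Z → go left; Q > B → go right; Q > F → go right; Q < T → go left. Place as left child of T.
Insert N: N < Z → go left; N > B → go right; N > F → go right; N < T → go left; N < Q → go left. Place as left child of Q.
Insert E: E < Z → go left; E > B → go right; E < F → go left. Place as left child of F.
Insert L: L < Z → go left; L > B → go right; L > F → go right; L < T → go left; L < Q → go left; L < N → go left. Place as left child of N.
Insert H: H < Z → go left; H > B → go right; H > F → go right; H < T → go left; H < Q → go left; H < N → go left; H < L → go left. Place as left child of L.
Insert U: U < Z → go left; U > B → go right; U > F → go right; U > T → go right. Place as right child of T.
Insert W: W < Z → go left; W > B → go right; W > F → go right; W > T → go right; W > U → go right. Place as right child of U.
Insert D: D < Z → go left; D > B → go right; D < F → go left; D < E → go left. Place as left child of E.
Insert M: M < Z → go left; M > B → go right; M > F → go right; M < T → go left; M < Q → go left; M < N → go left; M > L → go right. Place as right child of L.
Insert A: A < Z → go left; A < B → go left. Place as left child of B.

Delete T (two children — replace with in-order successor).
After deletion, B's parent is Z.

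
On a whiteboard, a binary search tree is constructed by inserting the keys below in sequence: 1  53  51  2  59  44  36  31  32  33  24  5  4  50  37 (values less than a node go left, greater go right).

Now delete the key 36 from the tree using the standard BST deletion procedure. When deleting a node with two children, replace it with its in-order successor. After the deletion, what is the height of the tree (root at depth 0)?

1: root
53: right child of 1 (depth 1)
51: left child of 53 (depth 2)
2: left child of 51 (depth 3)
59: right child of 53 (depth 2)
44: right child of 2 (depth 4)
36: left child of 44 (depth 5)
31: left child of 36 (depth 6)
32: right child of 31 (depth 7)
33: right child of 32 (depth 8)
24: left child of 31 (depth 7)
5: left child of 24 (depth 8)
4: left child of 5 (depth 9)
50: right child of 44 (depth 5)
37: right child of 36 (depth 6)

Delete 36 (two children — replace with in-order successor).
After deletion, deepest node is 4 at depth 9.

9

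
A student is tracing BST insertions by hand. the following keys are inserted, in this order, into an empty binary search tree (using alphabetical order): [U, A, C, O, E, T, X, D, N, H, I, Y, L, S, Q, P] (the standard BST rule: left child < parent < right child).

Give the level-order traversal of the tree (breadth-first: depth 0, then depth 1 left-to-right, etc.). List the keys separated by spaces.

U A X C Y O E T D N S H Q I P L

Insert U: tree is empty, so U becomes the root.
Insert A: A < U → go left. Place as left child of U.
Insert C: C < U → go left; C > A → go right. Place as right child of A.
Insert O: O < U → go left; O > A → go right; O > C → go right. Place as right child of C.
Insert E: E < U → go left; E > A → go right; E > C → go right; E < O → go left. Place as left child of O.
Insert T: T < U → go left; T > A → go right; T > C → go right; T > O → go right. Place as right child of O.
Insert X: X > U → go right. Place as right child of U.
Insert D: D < U → go left; D > A → go right; D > C → go right; D < O → go left; D < E → go left. Place as left child of E.
Insert N: N < U → go left; N > A → go right; N > C → go right; N < O → go left; N > E → go right. Place as right child of E.
Insert H: H < U → go left; H > A → go right; H > C → go right; H < O → go left; H > E → go right; H < N → go left. Place as left child of N.
Insert I: I < U → go left; I > A → go right; I > C → go right; I < O → go left; I > E → go right; I < N → go left; I > H → go right. Place as right child of H.
Insert Y: Y > U → go right; Y > X → go right. Place as right child of X.
Insert L: L < U → go left; L > A → go right; L > C → go right; L < O → go left; L > E → go right; L < N → go left; L > H → go right; L > I → go right. Place as right child of I.
Insert S: S < U → go left; S > A → go right; S > C → go right; S > O → go right; S < T → go left. Place as left child of T.
Insert Q: Q < U → go left; Q > A → go right; Q > C → go right; Q > O → go right; Q < T → go left; Q < S → go left. Place as left child of S.
Insert P: P < U → go left; P > A → go right; P > C → go right; P > O → go right; P < T → go left; P < S → go left; P < Q → go left. Place as left child of Q.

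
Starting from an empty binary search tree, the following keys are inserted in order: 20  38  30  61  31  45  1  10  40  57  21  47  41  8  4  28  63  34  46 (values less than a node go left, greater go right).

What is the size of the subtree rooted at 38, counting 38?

14

Insert 20: tree is empty, so 20 becomes the root.
Insert 38: 38 > 20 → go right. Place as right child of 20.
Insert 30: 30 > 20 → go right; 30 < 38 → go left. Place as left child of 38.
Insert 61: 61 > 20 → go right; 61 > 38 → go right. Place as right child of 38.
Insert 31: 31 > 20 → go right; 31 < 38 → go left; 31 > 30 → go right. Place as right child of 30.
Insert 45: 45 > 20 → go right; 45 > 38 → go right; 45 < 61 → go left. Place as left child of 61.
Insert 1: 1 < 20 → go left. Place as left child of 20.
Insert 10: 10 < 20 → go left; 10 > 1 → go right. Place as right child of 1.
Insert 40: 40 > 20 → go right; 40 > 38 → go right; 40 < 61 → go left; 40 < 45 → go left. Place as left child of 45.
Insert 57: 57 > 20 → go right; 57 > 38 → go right; 57 < 61 → go left; 57 > 45 → go right. Place as right child of 45.
Insert 21: 21 > 20 → go right; 21 < 38 → go left; 21 < 30 → go left. Place as left child of 30.
Insert 47: 47 > 20 → go right; 47 > 38 → go right; 47 < 61 → go left; 47 > 45 → go right; 47 < 57 → go left. Place as left child of 57.
Insert 41: 41 > 20 → go right; 41 > 38 → go right; 41 < 61 → go left; 41 < 45 → go left; 41 > 40 → go right. Place as right child of 40.
Insert 8: 8 < 20 → go left; 8 > 1 → go right; 8 < 10 → go left. Place as left child of 10.
Insert 4: 4 < 20 → go left; 4 > 1 → go right; 4 < 10 → go left; 4 < 8 → go left. Place as left child of 8.
Insert 28: 28 > 20 → go right; 28 < 38 → go left; 28 < 30 → go left; 28 > 21 → go right. Place as right child of 21.
Insert 63: 63 > 20 → go right; 63 > 38 → go right; 63 > 61 → go right. Place as right child of 61.
Insert 34: 34 > 20 → go right; 34 < 38 → go left; 34 > 30 → go right; 34 > 31 → go right. Place as right child of 31.
Insert 46: 46 > 20 → go right; 46 > 38 → go right; 46 < 61 → go left; 46 > 45 → go right; 46 < 57 → go left; 46 < 47 → go left. Place as left child of 47.

Subtree rooted at 38 contains: 38, 30, 21, 28, 31, 34, 61, 45, 40, 41, 57, 47, 46, 63 — 14 nodes.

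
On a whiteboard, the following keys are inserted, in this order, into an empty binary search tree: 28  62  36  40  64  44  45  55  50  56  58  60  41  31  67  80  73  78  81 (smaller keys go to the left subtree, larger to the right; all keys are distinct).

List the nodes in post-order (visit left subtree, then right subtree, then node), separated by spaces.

31 41 50 60 58 56 55 45 44 40 36 78 73 81 80 67 64 62 28

28: root
62: right child of 28 (depth 1)
36: left child of 62 (depth 2)
40: right child of 36 (depth 3)
64: right child of 62 (depth 2)
44: right child of 40 (depth 4)
45: right child of 44 (depth 5)
55: right child of 45 (depth 6)
50: left child of 55 (depth 7)
56: right child of 55 (depth 7)
58: right child of 56 (depth 8)
60: right child of 58 (depth 9)
41: left child of 44 (depth 5)
31: left child of 36 (depth 3)
67: right child of 64 (depth 3)
80: right child of 67 (depth 4)
73: left child of 80 (depth 5)
78: right child of 73 (depth 6)
81: right child of 80 (depth 5)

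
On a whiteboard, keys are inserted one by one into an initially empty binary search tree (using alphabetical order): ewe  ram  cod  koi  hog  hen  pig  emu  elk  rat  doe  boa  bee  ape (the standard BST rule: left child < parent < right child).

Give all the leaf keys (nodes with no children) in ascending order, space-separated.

ape doe hen pig rat

Resulting structure (node: left, right):
  ewe: L=cod, R=ram
  ram: L=koi, R=rat
  cod: L=boa, R=emu
  koi: L=hog, R=pig
  hog: L=hen, R=–
  hen: L=–, R=–
  pig: L=–, R=–
  emu: L=elk, R=–
  elk: L=doe, R=–
  rat: L=–, R=–
  doe: L=–, R=–
  boa: L=bee, R=–
  bee: L=ape, R=–
  ape: L=–, R=–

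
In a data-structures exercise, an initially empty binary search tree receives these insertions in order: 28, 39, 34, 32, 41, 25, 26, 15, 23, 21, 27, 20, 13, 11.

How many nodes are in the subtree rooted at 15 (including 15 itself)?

6

28: root
39: right child of 28 (depth 1)
34: left child of 39 (depth 2)
32: left child of 34 (depth 3)
41: right child of 39 (depth 2)
25: left child of 28 (depth 1)
26: right child of 25 (depth 2)
15: left child of 25 (depth 2)
23: right child of 15 (depth 3)
21: left child of 23 (depth 4)
27: right child of 26 (depth 3)
20: left child of 21 (depth 5)
13: left child of 15 (depth 3)
11: left child of 13 (depth 4)

Subtree rooted at 15 contains: 15, 13, 11, 23, 21, 20 — 6 nodes.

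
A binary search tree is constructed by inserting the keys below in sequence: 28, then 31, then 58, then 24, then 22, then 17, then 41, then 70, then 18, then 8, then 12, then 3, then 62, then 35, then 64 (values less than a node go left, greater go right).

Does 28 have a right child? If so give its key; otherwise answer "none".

31

28: root
31: right child of 28 (depth 1)
58: right child of 31 (depth 2)
24: left child of 28 (depth 1)
22: left child of 24 (depth 2)
17: left child of 22 (depth 3)
41: left child of 58 (depth 3)
70: right child of 58 (depth 3)
18: right child of 17 (depth 4)
8: left child of 17 (depth 4)
12: right child of 8 (depth 5)
3: left child of 8 (depth 5)
62: left child of 70 (depth 4)
35: left child of 41 (depth 4)
64: right child of 62 (depth 5)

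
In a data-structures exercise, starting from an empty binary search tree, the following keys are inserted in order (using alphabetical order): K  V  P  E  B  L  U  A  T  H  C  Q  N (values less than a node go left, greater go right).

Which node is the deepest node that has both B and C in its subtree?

B

K: root
V: right child of K (depth 1)
P: left child of V (depth 2)
E: left child of K (depth 1)
B: left child of E (depth 2)
L: left child of P (depth 3)
U: right child of P (depth 3)
A: left child of B (depth 3)
T: left child of U (depth 4)
H: right child of E (depth 2)
C: right child of B (depth 3)
Q: left child of T (depth 5)
N: right child of L (depth 4)

Path to B: K → E → B
Path to C: K → E → B → C
B lies on both paths and is an ancestor of the other node.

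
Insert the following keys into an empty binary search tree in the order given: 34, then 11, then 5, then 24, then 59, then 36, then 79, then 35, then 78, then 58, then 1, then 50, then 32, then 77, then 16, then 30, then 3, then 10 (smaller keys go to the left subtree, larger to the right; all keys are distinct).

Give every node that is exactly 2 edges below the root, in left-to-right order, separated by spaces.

5 24 36 79

Insert 34: tree is empty, so 34 becomes the root.
Insert 11: 11 < 34 → go left. Place as left child of 34.
Insert 5: 5 < 34 → go left; 5 < 11 → go left. Place as left child of 11.
Insert 24: 24 < 34 → go left; 24 > 11 → go right. Place as right child of 11.
Insert 59: 59 > 34 → go right. Place as right child of 34.
Insert 36: 36 > 34 → go right; 36 < 59 → go left. Place as left child of 59.
Insert 79: 79 > 34 → go right; 79 > 59 → go right. Place as right child of 59.
Insert 35: 35 > 34 → go right; 35 < 59 → go left; 35 < 36 → go left. Place as left child of 36.
Insert 78: 78 > 34 → go right; 78 > 59 → go right; 78 < 79 → go left. Place as left child of 79.
Insert 58: 58 > 34 → go right; 58 < 59 → go left; 58 > 36 → go right. Place as right child of 36.
Insert 1: 1 < 34 → go left; 1 < 11 → go left; 1 < 5 → go left. Place as left child of 5.
Insert 50: 50 > 34 → go right; 50 < 59 → go left; 50 > 36 → go right; 50 < 58 → go left. Place as left child of 58.
Insert 32: 32 < 34 → go left; 32 > 11 → go right; 32 > 24 → go right. Place as right child of 24.
Insert 77: 77 > 34 → go right; 77 > 59 → go right; 77 < 79 → go left; 77 < 78 → go left. Place as left child of 78.
Insert 16: 16 < 34 → go left; 16 > 11 → go right; 16 < 24 → go left. Place as left child of 24.
Insert 30: 30 < 34 → go left; 30 > 11 → go right; 30 > 24 → go right; 30 < 32 → go left. Place as left child of 32.
Insert 3: 3 < 34 → go left; 3 < 11 → go left; 3 < 5 → go left; 3 > 1 → go right. Place as right child of 1.
Insert 10: 10 < 34 → go left; 10 < 11 → go left; 10 > 5 → go right. Place as right child of 5.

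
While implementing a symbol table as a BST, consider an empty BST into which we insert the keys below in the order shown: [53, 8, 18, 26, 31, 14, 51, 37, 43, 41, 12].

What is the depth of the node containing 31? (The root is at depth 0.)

Insert 53: tree is empty, so 53 becomes the root.
Insert 8: 8 < 53 → go left. Place as left child of 53.
Insert 18: 18 < 53 → go left; 18 > 8 → go right. Place as right child of 8.
Insert 26: 26 < 53 → go left; 26 > 8 → go right; 26 > 18 → go right. Place as right child of 18.
Insert 31: 31 < 53 → go left; 31 > 8 → go right; 31 > 18 → go right; 31 > 26 → go right. Place as right child of 26.
Insert 14: 14 < 53 → go left; 14 > 8 → go right; 14 < 18 → go left. Place as left child of 18.
Insert 51: 51 < 53 → go left; 51 > 8 → go right; 51 > 18 → go right; 51 > 26 → go right; 51 > 31 → go right. Place as right child of 31.
Insert 37: 37 < 53 → go left; 37 > 8 → go right; 37 > 18 → go right; 37 > 26 → go right; 37 > 31 → go right; 37 < 51 → go left. Place as left child of 51.
Insert 43: 43 < 53 → go left; 43 > 8 → go right; 43 > 18 → go right; 43 > 26 → go right; 43 > 31 → go right; 43 < 51 → go left; 43 > 37 → go right. Place as right child of 37.
Insert 41: 41 < 53 → go left; 41 > 8 → go right; 41 > 18 → go right; 41 > 26 → go right; 41 > 31 → go right; 41 < 51 → go left; 41 > 37 → go right; 41 < 43 → go left. Place as left child of 43.
Insert 12: 12 < 53 → go left; 12 > 8 → go right; 12 < 18 → go left; 12 < 14 → go left. Place as left child of 14.

Path to 31: 53 → 8 → 18 → 26 → 31, which is 4 edges.

4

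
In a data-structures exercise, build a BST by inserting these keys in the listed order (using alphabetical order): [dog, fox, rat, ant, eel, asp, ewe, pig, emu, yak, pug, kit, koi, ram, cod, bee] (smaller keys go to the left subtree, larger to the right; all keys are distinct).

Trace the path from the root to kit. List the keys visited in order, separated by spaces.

dog fox rat pig kit

Insert dog: tree is empty, so dog becomes the root.
Insert fox: fox > dog → go right. Place as right child of dog.
Insert rat: rat > dog → go right; rat > fox → go right. Place as right child of fox.
Insert ant: ant < dog → go left. Place as left child of dog.
Insert eel: eel > dog → go right; eel < fox → go left. Place as left child of fox.
Insert asp: asp < dog → go left; asp > ant → go right. Place as right child of ant.
Insert ewe: ewe > dog → go right; ewe < fox → go left; ewe > eel → go right. Place as right child of eel.
Insert pig: pig > dog → go right; pig > fox → go right; pig < rat → go left. Place as left child of rat.
Insert emu: emu > dog → go right; emu < fox → go left; emu > eel → go right; emu < ewe → go left. Place as left child of ewe.
Insert yak: yak > dog → go right; yak > fox → go right; yak > rat → go right. Place as right child of rat.
Insert pug: pug > dog → go right; pug > fox → go right; pug < rat → go left; pug > pig → go right. Place as right child of pig.
Insert kit: kit > dog → go right; kit > fox → go right; kit < rat → go left; kit < pig → go left. Place as left child of pig.
Insert koi: koi > dog → go right; koi > fox → go right; koi < rat → go left; koi < pig → go left; koi > kit → go right. Place as right child of kit.
Insert ram: ram > dog → go right; ram > fox → go right; ram < rat → go left; ram > pig → go right; ram > pug → go right. Place as right child of pug.
Insert cod: cod < dog → go left; cod > ant → go right; cod > asp → go right. Place as right child of asp.
Insert bee: bee < dog → go left; bee > ant → go right; bee > asp → go right; bee < cod → go left. Place as left child of cod.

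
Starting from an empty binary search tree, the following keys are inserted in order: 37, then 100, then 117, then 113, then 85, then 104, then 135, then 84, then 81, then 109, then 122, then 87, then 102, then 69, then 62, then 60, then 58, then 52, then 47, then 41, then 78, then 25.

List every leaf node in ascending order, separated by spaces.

25 41 78 87 102 109 122

Insert 37: tree is empty, so 37 becomes the root.
Insert 100: 100 > 37 → go right. Place as right child of 37.
Insert 117: 117 > 37 → go right; 117 > 100 → go right. Place as right child of 100.
Insert 113: 113 > 37 → go right; 113 > 100 → go right; 113 < 117 → go left. Place as left child of 117.
Insert 85: 85 > 37 → go right; 85 < 100 → go left. Place as left child of 100.
Insert 104: 104 > 37 → go right; 104 > 100 → go right; 104 < 117 → go left; 104 < 113 → go left. Place as left child of 113.
Insert 135: 135 > 37 → go right; 135 > 100 → go right; 135 > 117 → go right. Place as right child of 117.
Insert 84: 84 > 37 → go right; 84 < 100 → go left; 84 < 85 → go left. Place as left child of 85.
Insert 81: 81 > 37 → go right; 81 < 100 → go left; 81 < 85 → go left; 81 < 84 → go left. Place as left child of 84.
Insert 109: 109 > 37 → go right; 109 > 100 → go right; 109 < 117 → go left; 109 < 113 → go left; 109 > 104 → go right. Place as right child of 104.
Insert 122: 122 > 37 → go right; 122 > 100 → go right; 122 > 117 → go right; 122 < 135 → go left. Place as left child of 135.
Insert 87: 87 > 37 → go right; 87 < 100 → go left; 87 > 85 → go right. Place as right child of 85.
Insert 102: 102 > 37 → go right; 102 > 100 → go right; 102 < 117 → go left; 102 < 113 → go left; 102 < 104 → go left. Place as left child of 104.
Insert 69: 69 > 37 → go right; 69 < 100 → go left; 69 < 85 → go left; 69 < 84 → go left; 69 < 81 → go left. Place as left child of 81.
Insert 62: 62 > 37 → go right; 62 < 100 → go left; 62 < 85 → go left; 62 < 84 → go left; 62 < 81 → go left; 62 < 69 → go left. Place as left child of 69.
Insert 60: 60 > 37 → go right; 60 < 100 → go left; 60 < 85 → go left; 60 < 84 → go left; 60 < 81 → go left; 60 < 69 → go left; 60 < 62 → go left. Place as left child of 62.
Insert 58: 58 > 37 → go right; 58 < 100 → go left; 58 < 85 → go left; 58 < 84 → go left; 58 < 81 → go left; 58 < 69 → go left; 58 < 62 → go left; 58 < 60 → go left. Place as left child of 60.
Insert 52: 52 > 37 → go right; 52 < 100 → go left; 52 < 85 → go left; 52 < 84 → go left; 52 < 81 → go left; 52 < 69 → go left; 52 < 62 → go left; 52 < 60 → go left; 52 < 58 → go left. Place as left child of 58.
Insert 47: 47 > 37 → go right; 47 < 100 → go left; 47 < 85 → go left; 47 < 84 → go left; 47 < 81 → go left; 47 < 69 → go left; 47 < 62 → go left; 47 < 60 → go left; 47 < 58 → go left; 47 < 52 → go left. Place as left child of 52.
Insert 41: 41 > 37 → go right; 41 < 100 → go left; 41 < 85 → go left; 41 < 84 → go left; 41 < 81 → go left; 41 < 69 → go left; 41 < 62 → go left; 41 < 60 → go left; 41 < 58 → go left; 41 < 52 → go left; 41 < 47 → go left. Place as left child of 47.
Insert 78: 78 > 37 → go right; 78 < 100 → go left; 78 < 85 → go left; 78 < 84 → go left; 78 < 81 → go left; 78 > 69 → go right. Place as right child of 69.
Insert 25: 25 < 37 → go left. Place as left child of 37.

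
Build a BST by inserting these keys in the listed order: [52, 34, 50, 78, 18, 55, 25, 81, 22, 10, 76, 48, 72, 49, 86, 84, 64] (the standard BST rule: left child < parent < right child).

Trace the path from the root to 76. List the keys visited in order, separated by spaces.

Insert 52: tree is empty, so 52 becomes the root.
Insert 34: 34 < 52 → go left. Place as left child of 52.
Insert 50: 50 < 52 → go left; 50 > 34 → go right. Place as right child of 34.
Insert 78: 78 > 52 → go right. Place as right child of 52.
Insert 18: 18 < 52 → go left; 18 < 34 → go left. Place as left child of 34.
Insert 55: 55 > 52 → go right; 55 < 78 → go left. Place as left child of 78.
Insert 25: 25 < 52 → go left; 25 < 34 → go left; 25 > 18 → go right. Place as right child of 18.
Insert 81: 81 > 52 → go right; 81 > 78 → go right. Place as right child of 78.
Insert 22: 22 < 52 → go left; 22 < 34 → go left; 22 > 18 → go right; 22 < 25 → go left. Place as left child of 25.
Insert 10: 10 < 52 → go left; 10 < 34 → go left; 10 < 18 → go left. Place as left child of 18.
Insert 76: 76 > 52 → go right; 76 < 78 → go left; 76 > 55 → go right. Place as right child of 55.
Insert 48: 48 < 52 → go left; 48 > 34 → go right; 48 < 50 → go left. Place as left child of 50.
Insert 72: 72 > 52 → go right; 72 < 78 → go left; 72 > 55 → go right; 72 < 76 → go left. Place as left child of 76.
Insert 49: 49 < 52 → go left; 49 > 34 → go right; 49 < 50 → go left; 49 > 48 → go right. Place as right child of 48.
Insert 86: 86 > 52 → go right; 86 > 78 → go right; 86 > 81 → go right. Place as right child of 81.
Insert 84: 84 > 52 → go right; 84 > 78 → go right; 84 > 81 → go right; 84 < 86 → go left. Place as left child of 86.
Insert 64: 64 > 52 → go right; 64 < 78 → go left; 64 > 55 → go right; 64 < 76 → go left; 64 < 72 → go left. Place as left child of 72.

52 78 55 76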